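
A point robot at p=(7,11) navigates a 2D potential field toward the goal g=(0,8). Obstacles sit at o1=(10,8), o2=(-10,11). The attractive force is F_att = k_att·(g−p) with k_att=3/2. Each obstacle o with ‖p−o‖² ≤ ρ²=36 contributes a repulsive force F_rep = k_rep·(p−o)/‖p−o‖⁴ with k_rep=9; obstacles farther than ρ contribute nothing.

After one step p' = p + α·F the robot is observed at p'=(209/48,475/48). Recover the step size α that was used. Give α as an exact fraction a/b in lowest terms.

F_att = 3/2·(g−p) = 3/2·(-7,-3) = (-10.5000,-4.5000)
o1: d²=18 ≤ ρ²=36; F_rep = 9·(-3,3)/18² = (-0.0833,0.0833)
o2: d²=289 > ρ²=36 → inactive
F = F_att + ΣF_rep = (-10.5833,-4.4167)
Δp = p'−p = (-2.6458,-1.1042); α = Δx/Fx = (-127/48) / (-127/12) = 1/4
check: Δy/Fy = (-53/48) / (-53/12) = 1/4 ✓

α = 1/4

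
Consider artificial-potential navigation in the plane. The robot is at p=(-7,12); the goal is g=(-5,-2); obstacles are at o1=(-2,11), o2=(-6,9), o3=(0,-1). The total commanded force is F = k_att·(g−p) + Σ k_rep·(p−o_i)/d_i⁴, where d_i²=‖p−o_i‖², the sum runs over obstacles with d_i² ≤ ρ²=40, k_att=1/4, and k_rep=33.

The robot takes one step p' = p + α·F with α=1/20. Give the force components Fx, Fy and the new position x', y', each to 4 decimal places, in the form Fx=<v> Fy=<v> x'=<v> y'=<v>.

Fx=-0.0741 Fy=-2.4612 x'=-7.0037 y'=11.8769

F_att = 1/4·(g−p) = 1/4·(2,-14) = (0.5000,-3.5000)
o1: d²=26 ≤ ρ²=40; F_rep = 33·(-5,1)/26² = (-0.2441,0.0488)
o2: d²=10 ≤ ρ²=40; F_rep = 33·(-1,3)/10² = (-0.3300,0.9900)
o3: d²=218 > ρ²=40 → inactive
F = F_att + ΣF_rep = (-0.0741,-2.4612)
p' = p + 1/20·F = (-7.0037,11.8769)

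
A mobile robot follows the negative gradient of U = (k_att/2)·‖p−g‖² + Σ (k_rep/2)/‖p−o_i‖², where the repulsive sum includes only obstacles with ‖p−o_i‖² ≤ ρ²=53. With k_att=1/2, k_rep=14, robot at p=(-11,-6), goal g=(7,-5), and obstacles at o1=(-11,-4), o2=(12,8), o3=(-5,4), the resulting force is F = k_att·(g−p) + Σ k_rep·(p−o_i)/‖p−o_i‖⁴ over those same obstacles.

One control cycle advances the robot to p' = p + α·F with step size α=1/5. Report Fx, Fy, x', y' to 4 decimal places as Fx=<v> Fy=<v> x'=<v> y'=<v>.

F_att = 1/2·(g−p) = 1/2·(18,1) = (9.0000,0.5000)
o1: d²=4 ≤ ρ²=53; F_rep = 14·(0,-2)/4² = (0.0000,-1.7500)
o2: d²=725 > ρ²=53 → inactive
o3: d²=136 > ρ²=53 → inactive
F = F_att + ΣF_rep = (9.0000,-1.2500)
p' = p + 1/5·F = (-9.2000,-6.2500)

Fx=9.0000 Fy=-1.2500 x'=-9.2000 y'=-6.2500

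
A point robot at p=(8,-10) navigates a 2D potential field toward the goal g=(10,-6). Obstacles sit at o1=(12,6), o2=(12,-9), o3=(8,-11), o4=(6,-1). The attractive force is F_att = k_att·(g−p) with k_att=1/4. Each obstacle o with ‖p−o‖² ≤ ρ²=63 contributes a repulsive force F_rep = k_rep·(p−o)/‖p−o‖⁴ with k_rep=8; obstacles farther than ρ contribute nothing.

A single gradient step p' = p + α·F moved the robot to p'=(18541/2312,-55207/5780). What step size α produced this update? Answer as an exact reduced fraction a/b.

F_att = 1/4·(g−p) = 1/4·(2,4) = (0.5000,1.0000)
o1: d²=272 > ρ²=63 → inactive
o2: d²=17 ≤ ρ²=63; F_rep = 8·(-4,-1)/17² = (-0.1107,-0.0277)
o3: d²=1 ≤ ρ²=63; F_rep = 8·(0,1)/1² = (0.0000,8.0000)
o4: d²=85 > ρ²=63 → inactive
F = F_att + ΣF_rep = (0.3893,8.9723)
Δp = p'−p = (0.0195,0.4486); α = Δx/Fx = (45/2312) / (225/578) = 1/20
check: Δy/Fy = (2593/5780) / (2593/289) = 1/20 ✓

α = 1/20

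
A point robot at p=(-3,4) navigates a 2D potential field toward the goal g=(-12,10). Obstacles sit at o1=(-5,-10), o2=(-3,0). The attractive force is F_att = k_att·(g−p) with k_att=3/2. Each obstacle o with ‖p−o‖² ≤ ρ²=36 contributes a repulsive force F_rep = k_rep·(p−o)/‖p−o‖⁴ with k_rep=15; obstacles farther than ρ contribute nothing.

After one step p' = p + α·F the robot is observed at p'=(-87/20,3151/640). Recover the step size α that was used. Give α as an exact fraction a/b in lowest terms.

F_att = 3/2·(g−p) = 3/2·(-9,6) = (-13.5000,9.0000)
o1: d²=200 > ρ²=36 → inactive
o2: d²=16 ≤ ρ²=36; F_rep = 15·(0,4)/16² = (0.0000,0.2344)
F = F_att + ΣF_rep = (-13.5000,9.2344)
Δp = p'−p = (-1.3500,0.9234); α = Δx/Fx = (-27/20) / (-27/2) = 1/10
check: Δy/Fy = (591/640) / (591/64) = 1/10 ✓

α = 1/10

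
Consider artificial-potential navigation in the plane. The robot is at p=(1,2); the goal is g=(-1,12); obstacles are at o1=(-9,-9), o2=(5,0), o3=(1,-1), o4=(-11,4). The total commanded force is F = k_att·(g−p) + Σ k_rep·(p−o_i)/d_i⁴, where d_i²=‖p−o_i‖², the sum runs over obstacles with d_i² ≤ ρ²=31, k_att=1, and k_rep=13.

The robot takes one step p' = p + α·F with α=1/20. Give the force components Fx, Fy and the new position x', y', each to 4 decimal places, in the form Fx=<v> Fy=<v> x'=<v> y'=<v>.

Fx=-2.1300 Fy=10.5465 x'=0.8935 y'=2.5273

F_att = 1·(g−p) = 1·(-2,10) = (-2.0000,10.0000)
o1: d²=221 > ρ²=31 → inactive
o2: d²=20 ≤ ρ²=31; F_rep = 13·(-4,2)/20² = (-0.1300,0.0650)
o3: d²=9 ≤ ρ²=31; F_rep = 13·(0,3)/9² = (0.0000,0.4815)
o4: d²=148 > ρ²=31 → inactive
F = F_att + ΣF_rep = (-2.1300,10.5465)
p' = p + 1/20·F = (0.8935,2.5273)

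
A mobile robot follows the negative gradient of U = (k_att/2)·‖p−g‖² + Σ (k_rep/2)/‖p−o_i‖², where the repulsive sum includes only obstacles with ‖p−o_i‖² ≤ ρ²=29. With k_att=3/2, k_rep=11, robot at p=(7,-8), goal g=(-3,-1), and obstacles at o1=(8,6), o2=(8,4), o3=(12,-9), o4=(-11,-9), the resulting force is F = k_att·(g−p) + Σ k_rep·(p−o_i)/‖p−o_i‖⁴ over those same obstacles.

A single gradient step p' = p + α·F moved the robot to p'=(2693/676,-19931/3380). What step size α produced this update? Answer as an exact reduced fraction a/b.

F_att = 3/2·(g−p) = 3/2·(-10,7) = (-15.0000,10.5000)
o1: d²=197 > ρ²=29 → inactive
o2: d²=145 > ρ²=29 → inactive
o3: d²=26 ≤ ρ²=29; F_rep = 11·(-5,1)/26² = (-0.0814,0.0163)
o4: d²=325 > ρ²=29 → inactive
F = F_att + ΣF_rep = (-15.0814,10.5163)
Δp = p'−p = (-3.0163,2.1033); α = Δx/Fx = (-2039/676) / (-10195/676) = 1/5
check: Δy/Fy = (7109/3380) / (7109/676) = 1/5 ✓

α = 1/5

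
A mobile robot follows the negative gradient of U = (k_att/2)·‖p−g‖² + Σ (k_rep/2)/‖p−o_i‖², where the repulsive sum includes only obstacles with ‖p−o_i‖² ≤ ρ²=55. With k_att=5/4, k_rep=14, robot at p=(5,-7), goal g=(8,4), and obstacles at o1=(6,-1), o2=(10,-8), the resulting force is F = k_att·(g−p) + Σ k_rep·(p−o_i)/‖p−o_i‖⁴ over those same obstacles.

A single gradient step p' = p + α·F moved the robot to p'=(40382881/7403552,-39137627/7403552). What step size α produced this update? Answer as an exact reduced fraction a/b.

α = 1/8

F_att = 5/4·(g−p) = 5/4·(3,11) = (3.7500,13.7500)
o1: d²=37 ≤ ρ²=55; F_rep = 14·(-1,-6)/37² = (-0.0102,-0.0614)
o2: d²=26 ≤ ρ²=55; F_rep = 14·(-5,1)/26² = (-0.1036,0.0207)
F = F_att + ΣF_rep = (3.6362,13.7094)
Δp = p'−p = (0.4545,1.7137); α = Δx/Fx = (3365121/7403552) / (3365121/925444) = 1/8
check: Δy/Fy = (12687237/7403552) / (12687237/925444) = 1/8 ✓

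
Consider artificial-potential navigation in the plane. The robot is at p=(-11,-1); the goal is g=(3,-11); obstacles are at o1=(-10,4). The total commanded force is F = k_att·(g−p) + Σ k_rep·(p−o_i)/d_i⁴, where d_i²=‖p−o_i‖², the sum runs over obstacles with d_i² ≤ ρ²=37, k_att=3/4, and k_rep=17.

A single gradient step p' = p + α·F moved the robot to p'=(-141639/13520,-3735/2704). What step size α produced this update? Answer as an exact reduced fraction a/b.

F_att = 3/4·(g−p) = 3/4·(14,-10) = (10.5000,-7.5000)
o1: d²=26 ≤ ρ²=37; F_rep = 17·(-1,-5)/26² = (-0.0251,-0.1257)
F = F_att + ΣF_rep = (10.4749,-7.6257)
Δp = p'−p = (0.5237,-0.3813); α = Δx/Fx = (7081/13520) / (7081/676) = 1/20
check: Δy/Fy = (-1031/2704) / (-5155/676) = 1/20 ✓

α = 1/20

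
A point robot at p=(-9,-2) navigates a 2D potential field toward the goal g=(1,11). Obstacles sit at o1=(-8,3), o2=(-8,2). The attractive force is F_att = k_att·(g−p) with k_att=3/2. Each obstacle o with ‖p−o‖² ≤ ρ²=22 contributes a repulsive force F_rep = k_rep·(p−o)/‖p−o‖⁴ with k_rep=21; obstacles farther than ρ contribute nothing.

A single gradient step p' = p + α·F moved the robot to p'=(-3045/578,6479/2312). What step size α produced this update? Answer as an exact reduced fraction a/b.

F_att = 3/2·(g−p) = 3/2·(10,13) = (15.0000,19.5000)
o1: d²=26 > ρ²=22 → inactive
o2: d²=17 ≤ ρ²=22; F_rep = 21·(-1,-4)/17² = (-0.0727,-0.2907)
F = F_att + ΣF_rep = (14.9273,19.2093)
Δp = p'−p = (3.7318,4.8023); α = Δx/Fx = (2157/578) / (4314/289) = 1/4
check: Δy/Fy = (11103/2312) / (11103/578) = 1/4 ✓

α = 1/4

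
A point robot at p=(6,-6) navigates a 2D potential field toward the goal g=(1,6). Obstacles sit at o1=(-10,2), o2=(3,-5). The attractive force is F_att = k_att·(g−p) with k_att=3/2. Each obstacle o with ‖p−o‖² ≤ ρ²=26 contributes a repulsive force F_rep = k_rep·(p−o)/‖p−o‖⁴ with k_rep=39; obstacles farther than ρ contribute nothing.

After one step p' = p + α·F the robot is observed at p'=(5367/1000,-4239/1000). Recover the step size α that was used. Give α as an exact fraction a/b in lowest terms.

F_att = 3/2·(g−p) = 3/2·(-5,12) = (-7.5000,18.0000)
o1: d²=320 > ρ²=26 → inactive
o2: d²=10 ≤ ρ²=26; F_rep = 39·(3,-1)/10² = (1.1700,-0.3900)
F = F_att + ΣF_rep = (-6.3300,17.6100)
Δp = p'−p = (-0.6330,1.7610); α = Δx/Fx = (-633/1000) / (-633/100) = 1/10
check: Δy/Fy = (1761/1000) / (1761/100) = 1/10 ✓

α = 1/10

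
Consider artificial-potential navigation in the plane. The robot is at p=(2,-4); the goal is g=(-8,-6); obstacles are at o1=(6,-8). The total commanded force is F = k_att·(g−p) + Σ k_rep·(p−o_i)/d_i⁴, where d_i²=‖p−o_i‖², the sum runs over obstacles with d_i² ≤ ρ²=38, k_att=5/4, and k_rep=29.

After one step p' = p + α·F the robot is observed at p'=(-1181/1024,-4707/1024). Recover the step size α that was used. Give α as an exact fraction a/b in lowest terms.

F_att = 5/4·(g−p) = 5/4·(-10,-2) = (-12.5000,-2.5000)
o1: d²=32 ≤ ρ²=38; F_rep = 29·(-4,4)/32² = (-0.1133,0.1133)
F = F_att + ΣF_rep = (-12.6133,-2.3867)
Δp = p'−p = (-3.1533,-0.5967); α = Δx/Fx = (-3229/1024) / (-3229/256) = 1/4
check: Δy/Fy = (-611/1024) / (-611/256) = 1/4 ✓

α = 1/4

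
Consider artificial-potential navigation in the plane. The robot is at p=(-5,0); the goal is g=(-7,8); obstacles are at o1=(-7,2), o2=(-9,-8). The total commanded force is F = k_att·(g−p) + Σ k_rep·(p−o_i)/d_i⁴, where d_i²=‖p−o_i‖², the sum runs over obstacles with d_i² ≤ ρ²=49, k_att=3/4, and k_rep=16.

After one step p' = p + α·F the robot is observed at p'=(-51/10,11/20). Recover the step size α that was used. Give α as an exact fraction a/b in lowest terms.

F_att = 3/4·(g−p) = 3/4·(-2,8) = (-1.5000,6.0000)
o1: d²=8 ≤ ρ²=49; F_rep = 16·(2,-2)/8² = (0.5000,-0.5000)
o2: d²=80 > ρ²=49 → inactive
F = F_att + ΣF_rep = (-1.0000,5.5000)
Δp = p'−p = (-0.1000,0.5500); α = Δx/Fx = (-1/10) / (-1) = 1/10
check: Δy/Fy = (11/20) / (11/2) = 1/10 ✓

α = 1/10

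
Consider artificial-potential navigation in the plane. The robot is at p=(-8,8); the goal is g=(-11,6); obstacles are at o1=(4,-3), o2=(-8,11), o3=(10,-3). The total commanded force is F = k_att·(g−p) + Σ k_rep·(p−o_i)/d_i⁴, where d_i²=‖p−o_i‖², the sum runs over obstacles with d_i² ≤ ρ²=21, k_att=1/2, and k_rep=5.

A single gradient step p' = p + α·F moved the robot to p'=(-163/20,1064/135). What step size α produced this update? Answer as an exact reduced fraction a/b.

α = 1/10

F_att = 1/2·(g−p) = 1/2·(-3,-2) = (-1.5000,-1.0000)
o1: d²=265 > ρ²=21 → inactive
o2: d²=9 ≤ ρ²=21; F_rep = 5·(0,-3)/9² = (0.0000,-0.1852)
o3: d²=445 > ρ²=21 → inactive
F = F_att + ΣF_rep = (-1.5000,-1.1852)
Δp = p'−p = (-0.1500,-0.1185); α = Δx/Fx = (-3/20) / (-3/2) = 1/10
check: Δy/Fy = (-16/135) / (-32/27) = 1/10 ✓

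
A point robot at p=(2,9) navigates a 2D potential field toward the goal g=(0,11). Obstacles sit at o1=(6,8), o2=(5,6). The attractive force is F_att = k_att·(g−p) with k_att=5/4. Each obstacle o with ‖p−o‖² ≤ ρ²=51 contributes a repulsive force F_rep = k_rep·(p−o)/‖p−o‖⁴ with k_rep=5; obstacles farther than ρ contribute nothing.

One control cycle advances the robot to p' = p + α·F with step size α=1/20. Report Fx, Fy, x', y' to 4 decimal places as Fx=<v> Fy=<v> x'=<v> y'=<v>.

F_att = 5/4·(g−p) = 5/4·(-2,2) = (-2.5000,2.5000)
o1: d²=17 ≤ ρ²=51; F_rep = 5·(-4,1)/17² = (-0.0692,0.0173)
o2: d²=18 ≤ ρ²=51; F_rep = 5·(-3,3)/18² = (-0.0463,0.0463)
F = F_att + ΣF_rep = (-2.6155,2.5636)
p' = p + 1/20·F = (1.8692,9.1282)

Fx=-2.6155 Fy=2.5636 x'=1.8692 y'=9.1282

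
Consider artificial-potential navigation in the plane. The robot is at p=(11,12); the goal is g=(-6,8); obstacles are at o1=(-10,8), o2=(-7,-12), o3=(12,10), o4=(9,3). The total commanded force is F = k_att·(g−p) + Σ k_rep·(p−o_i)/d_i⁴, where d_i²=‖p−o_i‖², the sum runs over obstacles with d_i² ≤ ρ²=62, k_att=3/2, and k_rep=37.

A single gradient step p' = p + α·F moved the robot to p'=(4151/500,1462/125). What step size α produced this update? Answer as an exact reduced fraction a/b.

α = 1/10

F_att = 3/2·(g−p) = 3/2·(-17,-4) = (-25.5000,-6.0000)
o1: d²=457 > ρ²=62 → inactive
o2: d²=900 > ρ²=62 → inactive
o3: d²=5 ≤ ρ²=62; F_rep = 37·(-1,2)/5² = (-1.4800,2.9600)
o4: d²=85 > ρ²=62 → inactive
F = F_att + ΣF_rep = (-26.9800,-3.0400)
Δp = p'−p = (-2.6980,-0.3040); α = Δx/Fx = (-1349/500) / (-1349/50) = 1/10
check: Δy/Fy = (-38/125) / (-76/25) = 1/10 ✓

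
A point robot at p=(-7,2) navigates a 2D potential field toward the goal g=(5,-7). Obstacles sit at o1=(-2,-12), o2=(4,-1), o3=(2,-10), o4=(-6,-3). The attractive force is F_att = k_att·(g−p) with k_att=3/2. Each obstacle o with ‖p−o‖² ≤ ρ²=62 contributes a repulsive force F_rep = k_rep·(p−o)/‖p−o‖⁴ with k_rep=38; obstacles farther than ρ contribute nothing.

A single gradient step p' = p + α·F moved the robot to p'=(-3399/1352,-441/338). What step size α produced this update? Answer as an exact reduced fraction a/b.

α = 1/4

F_att = 3/2·(g−p) = 3/2·(12,-9) = (18.0000,-13.5000)
o1: d²=221 > ρ²=62 → inactive
o2: d²=130 > ρ²=62 → inactive
o3: d²=225 > ρ²=62 → inactive
o4: d²=26 ≤ ρ²=62; F_rep = 38·(-1,5)/26² = (-0.0562,0.2811)
F = F_att + ΣF_rep = (17.9438,-13.2189)
Δp = p'−p = (4.4859,-3.3047); α = Δx/Fx = (6065/1352) / (6065/338) = 1/4
check: Δy/Fy = (-1117/338) / (-2234/169) = 1/4 ✓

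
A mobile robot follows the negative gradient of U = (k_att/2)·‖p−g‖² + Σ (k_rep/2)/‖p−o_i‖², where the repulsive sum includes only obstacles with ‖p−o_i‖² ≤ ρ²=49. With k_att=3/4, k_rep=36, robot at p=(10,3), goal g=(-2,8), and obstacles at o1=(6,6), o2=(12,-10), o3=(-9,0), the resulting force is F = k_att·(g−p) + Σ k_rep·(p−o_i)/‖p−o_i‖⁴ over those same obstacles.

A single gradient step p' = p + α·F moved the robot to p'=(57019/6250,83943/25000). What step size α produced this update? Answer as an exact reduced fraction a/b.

F_att = 3/4·(g−p) = 3/4·(-12,5) = (-9.0000,3.7500)
o1: d²=25 ≤ ρ²=49; F_rep = 36·(4,-3)/25² = (0.2304,-0.1728)
o2: d²=173 > ρ²=49 → inactive
o3: d²=370 > ρ²=49 → inactive
F = F_att + ΣF_rep = (-8.7696,3.5772)
Δp = p'−p = (-0.8770,0.3577); α = Δx/Fx = (-5481/6250) / (-5481/625) = 1/10
check: Δy/Fy = (8943/25000) / (8943/2500) = 1/10 ✓

α = 1/10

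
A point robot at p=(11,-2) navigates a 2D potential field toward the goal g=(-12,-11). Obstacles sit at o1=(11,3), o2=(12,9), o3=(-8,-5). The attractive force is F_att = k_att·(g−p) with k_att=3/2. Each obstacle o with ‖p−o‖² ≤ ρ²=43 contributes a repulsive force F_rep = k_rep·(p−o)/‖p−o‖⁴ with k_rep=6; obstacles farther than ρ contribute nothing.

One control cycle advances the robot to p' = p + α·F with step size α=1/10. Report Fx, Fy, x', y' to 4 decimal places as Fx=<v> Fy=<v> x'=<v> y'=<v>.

Fx=-34.5000 Fy=-13.5480 x'=7.5500 y'=-3.3548

F_att = 3/2·(g−p) = 3/2·(-23,-9) = (-34.5000,-13.5000)
o1: d²=25 ≤ ρ²=43; F_rep = 6·(0,-5)/25² = (0.0000,-0.0480)
o2: d²=122 > ρ²=43 → inactive
o3: d²=370 > ρ²=43 → inactive
F = F_att + ΣF_rep = (-34.5000,-13.5480)
p' = p + 1/10·F = (7.5500,-3.3548)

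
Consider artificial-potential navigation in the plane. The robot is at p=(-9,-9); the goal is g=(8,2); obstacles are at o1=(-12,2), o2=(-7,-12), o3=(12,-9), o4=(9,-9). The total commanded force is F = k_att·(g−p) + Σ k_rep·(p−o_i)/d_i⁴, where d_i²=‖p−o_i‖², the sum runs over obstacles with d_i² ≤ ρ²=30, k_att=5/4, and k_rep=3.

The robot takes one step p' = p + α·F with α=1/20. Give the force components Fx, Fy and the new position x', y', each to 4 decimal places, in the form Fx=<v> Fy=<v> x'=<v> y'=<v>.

F_att = 5/4·(g−p) = 5/4·(17,11) = (21.2500,13.7500)
o1: d²=130 > ρ²=30 → inactive
o2: d²=13 ≤ ρ²=30; F_rep = 3·(-2,3)/13² = (-0.0355,0.0533)
o3: d²=441 > ρ²=30 → inactive
o4: d²=324 > ρ²=30 → inactive
F = F_att + ΣF_rep = (21.2145,13.8033)
p' = p + 1/20·F = (-7.9393,-8.3098)

Fx=21.2145 Fy=13.8033 x'=-7.9393 y'=-8.3098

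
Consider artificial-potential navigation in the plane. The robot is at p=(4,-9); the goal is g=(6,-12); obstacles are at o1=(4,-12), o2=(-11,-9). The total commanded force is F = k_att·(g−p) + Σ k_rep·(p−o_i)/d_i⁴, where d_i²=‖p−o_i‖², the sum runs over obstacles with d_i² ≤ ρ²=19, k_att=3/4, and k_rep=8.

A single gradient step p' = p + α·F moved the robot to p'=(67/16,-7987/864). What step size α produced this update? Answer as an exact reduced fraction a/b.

α = 1/8

F_att = 3/4·(g−p) = 3/4·(2,-3) = (1.5000,-2.2500)
o1: d²=9 ≤ ρ²=19; F_rep = 8·(0,3)/9² = (0.0000,0.2963)
o2: d²=225 > ρ²=19 → inactive
F = F_att + ΣF_rep = (1.5000,-1.9537)
Δp = p'−p = (0.1875,-0.2442); α = Δx/Fx = (3/16) / (3/2) = 1/8
check: Δy/Fy = (-211/864) / (-211/108) = 1/8 ✓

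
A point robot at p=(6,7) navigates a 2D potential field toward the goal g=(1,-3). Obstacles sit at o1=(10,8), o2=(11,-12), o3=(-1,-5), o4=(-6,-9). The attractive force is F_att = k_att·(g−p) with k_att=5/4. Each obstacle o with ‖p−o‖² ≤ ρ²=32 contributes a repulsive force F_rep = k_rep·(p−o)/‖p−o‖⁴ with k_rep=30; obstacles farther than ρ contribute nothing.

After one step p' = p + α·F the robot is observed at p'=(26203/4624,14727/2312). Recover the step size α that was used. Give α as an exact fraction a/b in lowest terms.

α = 1/20

F_att = 5/4·(g−p) = 5/4·(-5,-10) = (-6.2500,-12.5000)
o1: d²=17 ≤ ρ²=32; F_rep = 30·(-4,-1)/17² = (-0.4152,-0.1038)
o2: d²=386 > ρ²=32 → inactive
o3: d²=193 > ρ²=32 → inactive
o4: d²=400 > ρ²=32 → inactive
F = F_att + ΣF_rep = (-6.6652,-12.6038)
Δp = p'−p = (-0.3333,-0.6302); α = Δx/Fx = (-1541/4624) / (-7705/1156) = 1/20
check: Δy/Fy = (-1457/2312) / (-7285/578) = 1/20 ✓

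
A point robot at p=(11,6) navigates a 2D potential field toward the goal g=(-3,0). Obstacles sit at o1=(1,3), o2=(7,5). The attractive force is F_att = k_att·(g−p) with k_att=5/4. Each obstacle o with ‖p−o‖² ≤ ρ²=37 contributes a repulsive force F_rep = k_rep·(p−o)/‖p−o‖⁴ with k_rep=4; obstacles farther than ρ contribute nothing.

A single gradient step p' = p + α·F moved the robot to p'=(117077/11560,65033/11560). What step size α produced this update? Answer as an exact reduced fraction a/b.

F_att = 5/4·(g−p) = 5/4·(-14,-6) = (-17.5000,-7.5000)
o1: d²=109 > ρ²=37 → inactive
o2: d²=17 ≤ ρ²=37; F_rep = 4·(4,1)/17² = (0.0554,0.0138)
F = F_att + ΣF_rep = (-17.4446,-7.4862)
Δp = p'−p = (-0.8722,-0.3743); α = Δx/Fx = (-10083/11560) / (-10083/578) = 1/20
check: Δy/Fy = (-4327/11560) / (-4327/578) = 1/20 ✓

α = 1/20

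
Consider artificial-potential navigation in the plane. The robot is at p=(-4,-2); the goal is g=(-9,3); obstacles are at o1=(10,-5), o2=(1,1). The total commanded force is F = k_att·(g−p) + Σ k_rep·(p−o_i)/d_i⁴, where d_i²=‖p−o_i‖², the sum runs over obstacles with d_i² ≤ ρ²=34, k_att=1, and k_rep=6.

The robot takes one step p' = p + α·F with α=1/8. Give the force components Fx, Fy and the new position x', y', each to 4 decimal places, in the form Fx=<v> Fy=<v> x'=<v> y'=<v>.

Fx=-5.0260 Fy=4.9844 x'=-4.6282 y'=-1.3769

F_att = 1·(g−p) = 1·(-5,5) = (-5.0000,5.0000)
o1: d²=205 > ρ²=34 → inactive
o2: d²=34 ≤ ρ²=34; F_rep = 6·(-5,-3)/34² = (-0.0260,-0.0156)
F = F_att + ΣF_rep = (-5.0260,4.9844)
p' = p + 1/8·F = (-4.6282,-1.3769)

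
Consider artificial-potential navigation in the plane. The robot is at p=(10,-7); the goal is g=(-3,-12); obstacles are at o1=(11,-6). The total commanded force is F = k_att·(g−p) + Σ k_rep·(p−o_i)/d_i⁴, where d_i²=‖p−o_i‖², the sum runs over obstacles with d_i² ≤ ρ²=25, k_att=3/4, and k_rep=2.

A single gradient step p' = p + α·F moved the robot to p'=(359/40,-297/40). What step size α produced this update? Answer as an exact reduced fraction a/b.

F_att = 3/4·(g−p) = 3/4·(-13,-5) = (-9.7500,-3.7500)
o1: d²=2 ≤ ρ²=25; F_rep = 2·(-1,-1)/2² = (-0.5000,-0.5000)
F = F_att + ΣF_rep = (-10.2500,-4.2500)
Δp = p'−p = (-1.0250,-0.4250); α = Δx/Fx = (-41/40) / (-41/4) = 1/10
check: Δy/Fy = (-17/40) / (-17/4) = 1/10 ✓

α = 1/10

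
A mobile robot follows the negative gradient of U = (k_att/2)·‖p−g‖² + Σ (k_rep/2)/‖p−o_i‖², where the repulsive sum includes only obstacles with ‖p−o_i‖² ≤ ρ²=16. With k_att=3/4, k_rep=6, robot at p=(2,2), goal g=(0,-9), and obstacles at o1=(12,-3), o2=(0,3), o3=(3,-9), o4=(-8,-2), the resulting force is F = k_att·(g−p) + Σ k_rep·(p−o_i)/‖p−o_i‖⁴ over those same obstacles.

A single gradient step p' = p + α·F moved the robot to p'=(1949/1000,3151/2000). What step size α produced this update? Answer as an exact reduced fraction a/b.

α = 1/20

F_att = 3/4·(g−p) = 3/4·(-2,-11) = (-1.5000,-8.2500)
o1: d²=125 > ρ²=16 → inactive
o2: d²=5 ≤ ρ²=16; F_rep = 6·(2,-1)/5² = (0.4800,-0.2400)
o3: d²=122 > ρ²=16 → inactive
o4: d²=116 > ρ²=16 → inactive
F = F_att + ΣF_rep = (-1.0200,-8.4900)
Δp = p'−p = (-0.0510,-0.4245); α = Δx/Fx = (-51/1000) / (-51/50) = 1/20
check: Δy/Fy = (-849/2000) / (-849/100) = 1/20 ✓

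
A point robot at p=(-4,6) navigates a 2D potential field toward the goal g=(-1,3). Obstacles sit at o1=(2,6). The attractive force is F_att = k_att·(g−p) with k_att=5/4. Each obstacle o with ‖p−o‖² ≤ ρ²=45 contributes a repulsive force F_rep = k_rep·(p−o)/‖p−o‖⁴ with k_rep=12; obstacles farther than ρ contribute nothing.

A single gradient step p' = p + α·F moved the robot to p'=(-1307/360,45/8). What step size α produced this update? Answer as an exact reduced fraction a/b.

F_att = 5/4·(g−p) = 5/4·(3,-3) = (3.7500,-3.7500)
o1: d²=36 ≤ ρ²=45; F_rep = 12·(-6,0)/36² = (-0.0556,0.0000)
F = F_att + ΣF_rep = (3.6944,-3.7500)
Δp = p'−p = (0.3694,-0.3750); α = Δx/Fx = (133/360) / (133/36) = 1/10
check: Δy/Fy = (-3/8) / (-15/4) = 1/10 ✓

α = 1/10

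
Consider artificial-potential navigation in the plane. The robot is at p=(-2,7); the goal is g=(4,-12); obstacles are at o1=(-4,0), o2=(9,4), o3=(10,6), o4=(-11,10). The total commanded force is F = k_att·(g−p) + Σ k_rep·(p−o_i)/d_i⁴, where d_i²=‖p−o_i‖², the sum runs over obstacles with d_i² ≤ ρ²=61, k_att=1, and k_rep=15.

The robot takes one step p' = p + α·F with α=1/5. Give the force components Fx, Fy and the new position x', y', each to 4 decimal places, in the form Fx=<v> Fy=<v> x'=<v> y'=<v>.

F_att = 1·(g−p) = 1·(6,-19) = (6.0000,-19.0000)
o1: d²=53 ≤ ρ²=61; F_rep = 15·(2,7)/53² = (0.0107,0.0374)
o2: d²=130 > ρ²=61 → inactive
o3: d²=145 > ρ²=61 → inactive
o4: d²=90 > ρ²=61 → inactive
F = F_att + ΣF_rep = (6.0107,-18.9626)
p' = p + 1/5·F = (-0.7979,3.2075)

Fx=6.0107 Fy=-18.9626 x'=-0.7979 y'=3.2075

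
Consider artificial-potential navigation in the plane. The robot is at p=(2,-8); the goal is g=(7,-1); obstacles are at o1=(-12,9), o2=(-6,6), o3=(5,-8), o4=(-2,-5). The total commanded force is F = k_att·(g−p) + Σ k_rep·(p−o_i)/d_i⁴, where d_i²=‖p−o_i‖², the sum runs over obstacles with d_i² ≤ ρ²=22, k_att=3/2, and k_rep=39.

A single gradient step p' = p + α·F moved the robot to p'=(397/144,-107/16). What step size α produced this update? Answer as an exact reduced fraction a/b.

α = 1/8

F_att = 3/2·(g−p) = 3/2·(5,7) = (7.5000,10.5000)
o1: d²=485 > ρ²=22 → inactive
o2: d²=260 > ρ²=22 → inactive
o3: d²=9 ≤ ρ²=22; F_rep = 39·(-3,0)/9² = (-1.4444,0.0000)
o4: d²=25 > ρ²=22 → inactive
F = F_att + ΣF_rep = (6.0556,10.5000)
Δp = p'−p = (0.7569,1.3125); α = Δx/Fx = (109/144) / (109/18) = 1/8
check: Δy/Fy = (21/16) / (21/2) = 1/8 ✓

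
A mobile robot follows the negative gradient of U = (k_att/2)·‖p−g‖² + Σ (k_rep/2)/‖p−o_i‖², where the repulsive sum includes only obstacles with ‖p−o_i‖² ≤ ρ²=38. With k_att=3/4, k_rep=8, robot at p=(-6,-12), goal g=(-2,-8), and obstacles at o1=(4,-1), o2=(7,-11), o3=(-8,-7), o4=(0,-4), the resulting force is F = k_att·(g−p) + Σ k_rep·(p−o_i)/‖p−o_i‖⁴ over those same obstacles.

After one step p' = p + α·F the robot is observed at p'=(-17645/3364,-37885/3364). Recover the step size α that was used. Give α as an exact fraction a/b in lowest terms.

α = 1/4

F_att = 3/4·(g−p) = 3/4·(4,4) = (3.0000,3.0000)
o1: d²=221 > ρ²=38 → inactive
o2: d²=170 > ρ²=38 → inactive
o3: d²=29 ≤ ρ²=38; F_rep = 8·(2,-5)/29² = (0.0190,-0.0476)
o4: d²=100 > ρ²=38 → inactive
F = F_att + ΣF_rep = (3.0190,2.9524)
Δp = p'−p = (0.7548,0.7381); α = Δx/Fx = (2539/3364) / (2539/841) = 1/4
check: Δy/Fy = (2483/3364) / (2483/841) = 1/4 ✓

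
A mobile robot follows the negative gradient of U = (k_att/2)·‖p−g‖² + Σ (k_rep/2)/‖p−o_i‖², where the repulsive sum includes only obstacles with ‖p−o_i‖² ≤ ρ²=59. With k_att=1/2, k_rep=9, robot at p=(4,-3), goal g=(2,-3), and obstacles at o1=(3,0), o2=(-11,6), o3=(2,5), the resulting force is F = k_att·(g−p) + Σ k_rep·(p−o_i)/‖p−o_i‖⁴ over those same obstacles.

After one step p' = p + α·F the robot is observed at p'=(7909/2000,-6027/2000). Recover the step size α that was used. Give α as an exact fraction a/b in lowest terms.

F_att = 1/2·(g−p) = 1/2·(-2,0) = (-1.0000,0.0000)
o1: d²=10 ≤ ρ²=59; F_rep = 9·(1,-3)/10² = (0.0900,-0.2700)
o2: d²=306 > ρ²=59 → inactive
o3: d²=68 > ρ²=59 → inactive
F = F_att + ΣF_rep = (-0.9100,-0.2700)
Δp = p'−p = (-0.0455,-0.0135); α = Δx/Fx = (-91/2000) / (-91/100) = 1/20
check: Δy/Fy = (-27/2000) / (-27/100) = 1/20 ✓

α = 1/20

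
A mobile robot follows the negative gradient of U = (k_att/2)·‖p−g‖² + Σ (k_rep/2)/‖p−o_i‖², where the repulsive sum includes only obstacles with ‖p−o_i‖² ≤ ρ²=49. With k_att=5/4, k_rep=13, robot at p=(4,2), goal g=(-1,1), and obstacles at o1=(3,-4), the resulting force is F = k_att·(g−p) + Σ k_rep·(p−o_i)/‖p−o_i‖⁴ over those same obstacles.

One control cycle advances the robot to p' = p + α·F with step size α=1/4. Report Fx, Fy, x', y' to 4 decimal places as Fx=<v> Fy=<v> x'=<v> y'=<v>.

F_att = 5/4·(g−p) = 5/4·(-5,-1) = (-6.2500,-1.2500)
o1: d²=37 ≤ ρ²=49; F_rep = 13·(1,6)/37² = (0.0095,0.0570)
F = F_att + ΣF_rep = (-6.2405,-1.1930)
p' = p + 1/4·F = (2.4399,1.7017)

Fx=-6.2405 Fy=-1.1930 x'=2.4399 y'=1.7017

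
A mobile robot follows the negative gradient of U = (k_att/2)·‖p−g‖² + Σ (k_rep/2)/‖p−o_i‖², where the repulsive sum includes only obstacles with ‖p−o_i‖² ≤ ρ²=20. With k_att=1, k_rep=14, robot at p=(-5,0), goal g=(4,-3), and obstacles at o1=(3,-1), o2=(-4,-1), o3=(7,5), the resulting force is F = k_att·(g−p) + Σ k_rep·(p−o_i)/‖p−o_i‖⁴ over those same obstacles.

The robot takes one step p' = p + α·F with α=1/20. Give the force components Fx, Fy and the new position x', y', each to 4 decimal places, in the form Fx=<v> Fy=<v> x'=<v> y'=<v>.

F_att = 1·(g−p) = 1·(9,-3) = (9.0000,-3.0000)
o1: d²=65 > ρ²=20 → inactive
o2: d²=2 ≤ ρ²=20; F_rep = 14·(-1,1)/2² = (-3.5000,3.5000)
o3: d²=169 > ρ²=20 → inactive
F = F_att + ΣF_rep = (5.5000,0.5000)
p' = p + 1/20·F = (-4.7250,0.0250)

Fx=5.5000 Fy=0.5000 x'=-4.7250 y'=0.0250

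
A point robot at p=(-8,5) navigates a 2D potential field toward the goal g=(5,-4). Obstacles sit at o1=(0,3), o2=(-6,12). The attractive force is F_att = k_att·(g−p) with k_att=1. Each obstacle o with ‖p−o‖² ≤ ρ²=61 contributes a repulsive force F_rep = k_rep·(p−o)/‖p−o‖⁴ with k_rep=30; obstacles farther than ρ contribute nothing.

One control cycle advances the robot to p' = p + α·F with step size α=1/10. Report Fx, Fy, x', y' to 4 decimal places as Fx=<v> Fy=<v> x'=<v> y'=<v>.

F_att = 1·(g−p) = 1·(13,-9) = (13.0000,-9.0000)
o1: d²=68 > ρ²=61 → inactive
o2: d²=53 ≤ ρ²=61; F_rep = 30·(-2,-7)/53² = (-0.0214,-0.0748)
F = F_att + ΣF_rep = (12.9786,-9.0748)
p' = p + 1/10·F = (-6.7021,4.0925)

Fx=12.9786 Fy=-9.0748 x'=-6.7021 y'=4.0925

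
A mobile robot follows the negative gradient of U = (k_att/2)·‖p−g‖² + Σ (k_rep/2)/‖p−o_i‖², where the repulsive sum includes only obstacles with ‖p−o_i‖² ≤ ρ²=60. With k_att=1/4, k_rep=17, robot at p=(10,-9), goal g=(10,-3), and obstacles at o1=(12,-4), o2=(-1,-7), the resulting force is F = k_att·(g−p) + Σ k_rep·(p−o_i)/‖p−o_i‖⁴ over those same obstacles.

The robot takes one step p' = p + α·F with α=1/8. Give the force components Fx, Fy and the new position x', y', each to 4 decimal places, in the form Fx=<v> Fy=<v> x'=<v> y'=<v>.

Fx=-0.0404 Fy=1.3989 x'=9.9949 y'=-8.8251

F_att = 1/4·(g−p) = 1/4·(0,6) = (0.0000,1.5000)
o1: d²=29 ≤ ρ²=60; F_rep = 17·(-2,-5)/29² = (-0.0404,-0.1011)
o2: d²=125 > ρ²=60 → inactive
F = F_att + ΣF_rep = (-0.0404,1.3989)
p' = p + 1/8·F = (9.9949,-8.8251)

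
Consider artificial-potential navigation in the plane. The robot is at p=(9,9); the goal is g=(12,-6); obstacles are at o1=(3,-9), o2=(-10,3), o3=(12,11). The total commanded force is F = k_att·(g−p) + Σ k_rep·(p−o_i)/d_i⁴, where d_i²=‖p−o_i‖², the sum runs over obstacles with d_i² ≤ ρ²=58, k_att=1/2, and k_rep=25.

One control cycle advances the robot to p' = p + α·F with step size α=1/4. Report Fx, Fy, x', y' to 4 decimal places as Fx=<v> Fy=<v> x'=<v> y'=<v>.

Fx=1.0562 Fy=-7.7959 x'=9.2641 y'=7.0510

F_att = 1/2·(g−p) = 1/2·(3,-15) = (1.5000,-7.5000)
o1: d²=360 > ρ²=58 → inactive
o2: d²=397 > ρ²=58 → inactive
o3: d²=13 ≤ ρ²=58; F_rep = 25·(-3,-2)/13² = (-0.4438,-0.2959)
F = F_att + ΣF_rep = (1.0562,-7.7959)
p' = p + 1/4·F = (9.2641,7.0510)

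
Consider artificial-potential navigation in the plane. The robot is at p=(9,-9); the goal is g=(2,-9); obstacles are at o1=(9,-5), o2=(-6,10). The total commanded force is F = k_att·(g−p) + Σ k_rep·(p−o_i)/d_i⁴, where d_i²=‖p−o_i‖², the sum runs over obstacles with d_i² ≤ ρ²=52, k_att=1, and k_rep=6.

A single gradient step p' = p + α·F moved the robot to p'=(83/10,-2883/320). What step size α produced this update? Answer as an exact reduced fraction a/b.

α = 1/10

F_att = 1·(g−p) = 1·(-7,0) = (-7.0000,0.0000)
o1: d²=16 ≤ ρ²=52; F_rep = 6·(0,-4)/16² = (0.0000,-0.0938)
o2: d²=586 > ρ²=52 → inactive
F = F_att + ΣF_rep = (-7.0000,-0.0938)
Δp = p'−p = (-0.7000,-0.0094); α = Δx/Fx = (-7/10) / (-7) = 1/10
check: Δy/Fy = (-3/320) / (-3/32) = 1/10 ✓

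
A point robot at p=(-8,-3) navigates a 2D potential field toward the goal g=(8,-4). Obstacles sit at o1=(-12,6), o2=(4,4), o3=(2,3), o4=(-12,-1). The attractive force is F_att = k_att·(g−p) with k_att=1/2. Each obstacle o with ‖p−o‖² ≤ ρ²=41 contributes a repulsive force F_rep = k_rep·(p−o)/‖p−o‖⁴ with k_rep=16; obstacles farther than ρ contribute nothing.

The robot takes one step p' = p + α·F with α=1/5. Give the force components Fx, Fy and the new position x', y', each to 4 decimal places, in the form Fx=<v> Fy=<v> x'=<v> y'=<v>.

Fx=8.1600 Fy=-0.5800 x'=-6.3680 y'=-3.1160

F_att = 1/2·(g−p) = 1/2·(16,-1) = (8.0000,-0.5000)
o1: d²=97 > ρ²=41 → inactive
o2: d²=193 > ρ²=41 → inactive
o3: d²=136 > ρ²=41 → inactive
o4: d²=20 ≤ ρ²=41; F_rep = 16·(4,-2)/20² = (0.1600,-0.0800)
F = F_att + ΣF_rep = (8.1600,-0.5800)
p' = p + 1/5·F = (-6.3680,-3.1160)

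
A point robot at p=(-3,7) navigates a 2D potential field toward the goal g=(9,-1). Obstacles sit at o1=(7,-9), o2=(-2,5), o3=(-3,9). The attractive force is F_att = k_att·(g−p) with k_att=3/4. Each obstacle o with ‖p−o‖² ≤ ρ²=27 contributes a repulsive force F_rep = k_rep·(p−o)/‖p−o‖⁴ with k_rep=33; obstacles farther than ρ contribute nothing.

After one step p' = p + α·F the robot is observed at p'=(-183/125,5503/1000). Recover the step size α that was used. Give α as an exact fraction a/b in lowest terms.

α = 1/5

F_att = 3/4·(g−p) = 3/4·(12,-8) = (9.0000,-6.0000)
o1: d²=356 > ρ²=27 → inactive
o2: d²=5 ≤ ρ²=27; F_rep = 33·(-1,2)/5² = (-1.3200,2.6400)
o3: d²=4 ≤ ρ²=27; F_rep = 33·(0,-2)/4² = (0.0000,-4.1250)
F = F_att + ΣF_rep = (7.6800,-7.4850)
Δp = p'−p = (1.5360,-1.4970); α = Δx/Fx = (192/125) / (192/25) = 1/5
check: Δy/Fy = (-1497/1000) / (-1497/200) = 1/5 ✓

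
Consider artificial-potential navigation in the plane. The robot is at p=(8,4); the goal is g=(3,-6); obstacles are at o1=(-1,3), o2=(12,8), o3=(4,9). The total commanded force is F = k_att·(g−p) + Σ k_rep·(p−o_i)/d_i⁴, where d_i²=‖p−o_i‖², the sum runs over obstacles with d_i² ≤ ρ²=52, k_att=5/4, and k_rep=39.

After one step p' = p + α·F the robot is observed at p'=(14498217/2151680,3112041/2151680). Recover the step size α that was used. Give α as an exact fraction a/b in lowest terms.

α = 1/5

F_att = 5/4·(g−p) = 5/4·(-5,-10) = (-6.2500,-12.5000)
o1: d²=82 > ρ²=52 → inactive
o2: d²=32 ≤ ρ²=52; F_rep = 39·(-4,-4)/32² = (-0.1523,-0.1523)
o3: d²=41 ≤ ρ²=52; F_rep = 39·(4,-5)/41² = (0.0928,-0.1160)
F = F_att + ΣF_rep = (-6.3095,-12.7683)
Δp = p'−p = (-1.2619,-2.5537); α = Δx/Fx = (-2715223/2151680) / (-2715223/430336) = 1/5
check: Δy/Fy = (-5494679/2151680) / (-5494679/430336) = 1/5 ✓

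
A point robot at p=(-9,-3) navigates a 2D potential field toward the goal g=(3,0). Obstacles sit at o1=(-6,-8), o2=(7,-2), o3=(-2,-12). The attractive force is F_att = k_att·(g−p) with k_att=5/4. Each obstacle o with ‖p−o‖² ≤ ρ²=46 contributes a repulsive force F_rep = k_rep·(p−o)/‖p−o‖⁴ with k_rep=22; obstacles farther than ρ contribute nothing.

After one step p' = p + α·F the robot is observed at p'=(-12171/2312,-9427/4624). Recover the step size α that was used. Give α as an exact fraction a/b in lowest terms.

α = 1/4

F_att = 5/4·(g−p) = 5/4·(12,3) = (15.0000,3.7500)
o1: d²=34 ≤ ρ²=46; F_rep = 22·(-3,5)/34² = (-0.0571,0.0952)
o2: d²=257 > ρ²=46 → inactive
o3: d²=130 > ρ²=46 → inactive
F = F_att + ΣF_rep = (14.9429,3.8452)
Δp = p'−p = (3.7357,0.9613); α = Δx/Fx = (8637/2312) / (8637/578) = 1/4
check: Δy/Fy = (4445/4624) / (4445/1156) = 1/4 ✓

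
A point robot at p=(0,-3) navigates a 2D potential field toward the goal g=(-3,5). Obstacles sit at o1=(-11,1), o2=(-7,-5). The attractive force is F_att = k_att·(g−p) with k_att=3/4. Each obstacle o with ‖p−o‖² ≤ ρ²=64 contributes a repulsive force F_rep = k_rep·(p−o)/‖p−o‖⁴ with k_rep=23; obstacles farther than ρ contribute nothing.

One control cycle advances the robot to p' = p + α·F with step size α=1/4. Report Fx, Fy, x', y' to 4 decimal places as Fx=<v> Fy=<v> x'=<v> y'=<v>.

F_att = 3/4·(g−p) = 3/4·(-3,8) = (-2.2500,6.0000)
o1: d²=137 > ρ²=64 → inactive
o2: d²=53 ≤ ρ²=64; F_rep = 23·(7,2)/53² = (0.0573,0.0164)
F = F_att + ΣF_rep = (-2.1927,6.0164)
p' = p + 1/4·F = (-0.5482,-1.4959)

Fx=-2.1927 Fy=6.0164 x'=-0.5482 y'=-1.4959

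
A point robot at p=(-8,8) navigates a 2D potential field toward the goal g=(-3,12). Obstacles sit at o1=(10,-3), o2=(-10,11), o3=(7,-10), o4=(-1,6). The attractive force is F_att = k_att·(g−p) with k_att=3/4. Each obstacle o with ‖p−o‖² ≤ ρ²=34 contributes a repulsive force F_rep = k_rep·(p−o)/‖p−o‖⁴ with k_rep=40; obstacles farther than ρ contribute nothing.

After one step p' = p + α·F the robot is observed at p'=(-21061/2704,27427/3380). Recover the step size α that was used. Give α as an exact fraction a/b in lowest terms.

α = 1/20

F_att = 3/4·(g−p) = 3/4·(5,4) = (3.7500,3.0000)
o1: d²=445 > ρ²=34 → inactive
o2: d²=13 ≤ ρ²=34; F_rep = 40·(2,-3)/13² = (0.4734,-0.7101)
o3: d²=549 > ρ²=34 → inactive
o4: d²=53 > ρ²=34 → inactive
F = F_att + ΣF_rep = (4.2234,2.2899)
Δp = p'−p = (0.2112,0.1145); α = Δx/Fx = (571/2704) / (2855/676) = 1/20
check: Δy/Fy = (387/3380) / (387/169) = 1/20 ✓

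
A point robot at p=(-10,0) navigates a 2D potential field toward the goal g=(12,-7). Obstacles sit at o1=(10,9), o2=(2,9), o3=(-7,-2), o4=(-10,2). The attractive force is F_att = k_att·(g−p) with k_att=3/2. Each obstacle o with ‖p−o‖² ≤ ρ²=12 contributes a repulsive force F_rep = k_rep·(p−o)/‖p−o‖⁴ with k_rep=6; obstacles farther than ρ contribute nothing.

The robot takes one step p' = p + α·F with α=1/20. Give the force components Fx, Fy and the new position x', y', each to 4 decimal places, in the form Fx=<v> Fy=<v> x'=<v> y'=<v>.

Fx=33.0000 Fy=-11.2500 x'=-8.3500 y'=-0.5625

F_att = 3/2·(g−p) = 3/2·(22,-7) = (33.0000,-10.5000)
o1: d²=481 > ρ²=12 → inactive
o2: d²=225 > ρ²=12 → inactive
o3: d²=13 > ρ²=12 → inactive
o4: d²=4 ≤ ρ²=12; F_rep = 6·(0,-2)/4² = (0.0000,-0.7500)
F = F_att + ΣF_rep = (33.0000,-11.2500)
p' = p + 1/20·F = (-8.3500,-0.5625)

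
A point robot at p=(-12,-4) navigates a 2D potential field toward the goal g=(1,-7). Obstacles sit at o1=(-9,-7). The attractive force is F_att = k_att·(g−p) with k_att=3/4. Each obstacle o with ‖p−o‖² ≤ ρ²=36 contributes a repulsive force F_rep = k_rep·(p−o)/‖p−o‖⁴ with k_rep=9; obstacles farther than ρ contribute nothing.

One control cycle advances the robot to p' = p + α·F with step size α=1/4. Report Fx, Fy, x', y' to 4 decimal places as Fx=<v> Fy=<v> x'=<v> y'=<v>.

Fx=9.6667 Fy=-2.1667 x'=-9.5833 y'=-4.5417

F_att = 3/4·(g−p) = 3/4·(13,-3) = (9.7500,-2.2500)
o1: d²=18 ≤ ρ²=36; F_rep = 9·(-3,3)/18² = (-0.0833,0.0833)
F = F_att + ΣF_rep = (9.6667,-2.1667)
p' = p + 1/4·F = (-9.5833,-4.5417)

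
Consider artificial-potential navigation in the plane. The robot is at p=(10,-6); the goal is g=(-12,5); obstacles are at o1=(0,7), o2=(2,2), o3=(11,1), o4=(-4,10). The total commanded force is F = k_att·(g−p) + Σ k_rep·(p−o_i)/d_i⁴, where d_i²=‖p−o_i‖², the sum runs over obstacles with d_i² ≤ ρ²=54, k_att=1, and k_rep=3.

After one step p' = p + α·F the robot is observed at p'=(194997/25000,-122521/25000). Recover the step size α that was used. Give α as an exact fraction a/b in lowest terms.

F_att = 1·(g−p) = 1·(-22,11) = (-22.0000,11.0000)
o1: d²=269 > ρ²=54 → inactive
o2: d²=128 > ρ²=54 → inactive
o3: d²=50 ≤ ρ²=54; F_rep = 3·(-1,-7)/50² = (-0.0012,-0.0084)
o4: d²=452 > ρ²=54 → inactive
F = F_att + ΣF_rep = (-22.0012,10.9916)
Δp = p'−p = (-2.2001,1.0992); α = Δx/Fx = (-55003/25000) / (-55003/2500) = 1/10
check: Δy/Fy = (27479/25000) / (27479/2500) = 1/10 ✓

α = 1/10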